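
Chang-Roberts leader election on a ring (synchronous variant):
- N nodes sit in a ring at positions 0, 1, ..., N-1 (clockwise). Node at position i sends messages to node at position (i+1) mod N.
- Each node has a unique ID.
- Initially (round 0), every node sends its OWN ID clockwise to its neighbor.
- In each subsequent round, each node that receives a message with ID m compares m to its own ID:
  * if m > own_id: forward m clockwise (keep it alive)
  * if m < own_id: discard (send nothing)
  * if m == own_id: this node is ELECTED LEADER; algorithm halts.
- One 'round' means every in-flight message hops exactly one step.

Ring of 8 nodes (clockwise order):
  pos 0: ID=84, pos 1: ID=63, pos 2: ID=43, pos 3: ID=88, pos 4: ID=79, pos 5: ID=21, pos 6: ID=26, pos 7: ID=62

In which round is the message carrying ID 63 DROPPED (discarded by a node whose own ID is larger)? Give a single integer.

Round 1: pos1(id63) recv 84: fwd; pos2(id43) recv 63: fwd; pos3(id88) recv 43: drop; pos4(id79) recv 88: fwd; pos5(id21) recv 79: fwd; pos6(id26) recv 21: drop; pos7(id62) recv 26: drop; pos0(id84) recv 62: drop
Round 2: pos2(id43) recv 84: fwd; pos3(id88) recv 63: drop; pos5(id21) recv 88: fwd; pos6(id26) recv 79: fwd
Round 3: pos3(id88) recv 84: drop; pos6(id26) recv 88: fwd; pos7(id62) recv 79: fwd
Round 4: pos7(id62) recv 88: fwd; pos0(id84) recv 79: drop
Round 5: pos0(id84) recv 88: fwd
Round 6: pos1(id63) recv 88: fwd
Round 7: pos2(id43) recv 88: fwd
Round 8: pos3(id88) recv 88: ELECTED
Message ID 63 originates at pos 1; dropped at pos 3 in round 2

Answer: 2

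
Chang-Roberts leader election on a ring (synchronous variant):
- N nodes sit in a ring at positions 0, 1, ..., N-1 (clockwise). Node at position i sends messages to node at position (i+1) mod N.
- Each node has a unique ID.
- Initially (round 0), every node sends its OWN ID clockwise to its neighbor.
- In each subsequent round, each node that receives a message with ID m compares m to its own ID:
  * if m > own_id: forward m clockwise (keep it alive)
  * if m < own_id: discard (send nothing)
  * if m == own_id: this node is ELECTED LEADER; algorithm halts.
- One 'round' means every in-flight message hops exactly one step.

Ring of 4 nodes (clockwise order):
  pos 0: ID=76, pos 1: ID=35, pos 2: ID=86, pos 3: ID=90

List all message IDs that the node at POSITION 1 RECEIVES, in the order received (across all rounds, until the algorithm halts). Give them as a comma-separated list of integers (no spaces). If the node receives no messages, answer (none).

Answer: 76,90

Derivation:
Round 1: pos1(id35) recv 76: fwd; pos2(id86) recv 35: drop; pos3(id90) recv 86: drop; pos0(id76) recv 90: fwd
Round 2: pos2(id86) recv 76: drop; pos1(id35) recv 90: fwd
Round 3: pos2(id86) recv 90: fwd
Round 4: pos3(id90) recv 90: ELECTED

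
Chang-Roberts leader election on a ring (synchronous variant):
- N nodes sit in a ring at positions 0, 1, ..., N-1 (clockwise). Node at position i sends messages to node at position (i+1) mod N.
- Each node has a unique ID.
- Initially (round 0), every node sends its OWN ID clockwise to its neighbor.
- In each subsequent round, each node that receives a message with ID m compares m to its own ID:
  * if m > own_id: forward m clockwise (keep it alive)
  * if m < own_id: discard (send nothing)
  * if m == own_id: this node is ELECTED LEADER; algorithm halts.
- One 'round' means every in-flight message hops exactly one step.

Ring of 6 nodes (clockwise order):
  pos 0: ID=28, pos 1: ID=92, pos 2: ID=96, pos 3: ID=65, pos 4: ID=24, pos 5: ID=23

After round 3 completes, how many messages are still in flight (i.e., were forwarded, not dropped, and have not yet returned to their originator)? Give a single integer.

Round 1: pos1(id92) recv 28: drop; pos2(id96) recv 92: drop; pos3(id65) recv 96: fwd; pos4(id24) recv 65: fwd; pos5(id23) recv 24: fwd; pos0(id28) recv 23: drop
Round 2: pos4(id24) recv 96: fwd; pos5(id23) recv 65: fwd; pos0(id28) recv 24: drop
Round 3: pos5(id23) recv 96: fwd; pos0(id28) recv 65: fwd
After round 3: 2 messages still in flight

Answer: 2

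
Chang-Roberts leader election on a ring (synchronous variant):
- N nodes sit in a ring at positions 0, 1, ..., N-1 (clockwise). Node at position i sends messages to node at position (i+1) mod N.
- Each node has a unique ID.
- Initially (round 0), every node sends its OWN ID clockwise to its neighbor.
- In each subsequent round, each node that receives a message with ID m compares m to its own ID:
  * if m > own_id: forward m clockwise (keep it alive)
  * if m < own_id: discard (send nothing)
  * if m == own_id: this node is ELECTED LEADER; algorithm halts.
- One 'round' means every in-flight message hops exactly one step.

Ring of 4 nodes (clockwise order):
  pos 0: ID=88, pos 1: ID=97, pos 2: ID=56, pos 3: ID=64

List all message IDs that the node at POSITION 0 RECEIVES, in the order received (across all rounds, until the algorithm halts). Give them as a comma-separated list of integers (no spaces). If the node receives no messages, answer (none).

Answer: 64,97

Derivation:
Round 1: pos1(id97) recv 88: drop; pos2(id56) recv 97: fwd; pos3(id64) recv 56: drop; pos0(id88) recv 64: drop
Round 2: pos3(id64) recv 97: fwd
Round 3: pos0(id88) recv 97: fwd
Round 4: pos1(id97) recv 97: ELECTED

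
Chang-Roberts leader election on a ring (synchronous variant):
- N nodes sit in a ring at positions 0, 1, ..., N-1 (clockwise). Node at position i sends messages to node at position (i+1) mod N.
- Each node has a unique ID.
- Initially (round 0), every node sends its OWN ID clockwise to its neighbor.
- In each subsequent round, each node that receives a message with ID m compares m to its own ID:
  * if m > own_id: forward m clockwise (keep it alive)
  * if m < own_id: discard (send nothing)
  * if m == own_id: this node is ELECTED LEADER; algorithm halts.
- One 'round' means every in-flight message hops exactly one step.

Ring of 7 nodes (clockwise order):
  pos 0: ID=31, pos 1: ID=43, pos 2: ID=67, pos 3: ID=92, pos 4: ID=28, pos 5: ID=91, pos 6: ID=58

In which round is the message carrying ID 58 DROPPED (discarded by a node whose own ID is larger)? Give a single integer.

Round 1: pos1(id43) recv 31: drop; pos2(id67) recv 43: drop; pos3(id92) recv 67: drop; pos4(id28) recv 92: fwd; pos5(id91) recv 28: drop; pos6(id58) recv 91: fwd; pos0(id31) recv 58: fwd
Round 2: pos5(id91) recv 92: fwd; pos0(id31) recv 91: fwd; pos1(id43) recv 58: fwd
Round 3: pos6(id58) recv 92: fwd; pos1(id43) recv 91: fwd; pos2(id67) recv 58: drop
Round 4: pos0(id31) recv 92: fwd; pos2(id67) recv 91: fwd
Round 5: pos1(id43) recv 92: fwd; pos3(id92) recv 91: drop
Round 6: pos2(id67) recv 92: fwd
Round 7: pos3(id92) recv 92: ELECTED
Message ID 58 originates at pos 6; dropped at pos 2 in round 3

Answer: 3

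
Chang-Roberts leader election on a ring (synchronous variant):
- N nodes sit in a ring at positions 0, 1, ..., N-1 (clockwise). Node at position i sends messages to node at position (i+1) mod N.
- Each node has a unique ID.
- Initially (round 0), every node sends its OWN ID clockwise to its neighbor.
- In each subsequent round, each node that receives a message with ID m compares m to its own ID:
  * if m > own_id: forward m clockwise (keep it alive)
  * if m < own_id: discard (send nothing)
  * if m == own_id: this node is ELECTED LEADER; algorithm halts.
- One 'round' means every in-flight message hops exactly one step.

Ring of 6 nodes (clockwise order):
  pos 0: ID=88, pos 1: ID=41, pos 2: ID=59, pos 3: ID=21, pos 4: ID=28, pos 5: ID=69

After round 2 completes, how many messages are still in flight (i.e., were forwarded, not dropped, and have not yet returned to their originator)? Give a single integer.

Answer: 2

Derivation:
Round 1: pos1(id41) recv 88: fwd; pos2(id59) recv 41: drop; pos3(id21) recv 59: fwd; pos4(id28) recv 21: drop; pos5(id69) recv 28: drop; pos0(id88) recv 69: drop
Round 2: pos2(id59) recv 88: fwd; pos4(id28) recv 59: fwd
After round 2: 2 messages still in flight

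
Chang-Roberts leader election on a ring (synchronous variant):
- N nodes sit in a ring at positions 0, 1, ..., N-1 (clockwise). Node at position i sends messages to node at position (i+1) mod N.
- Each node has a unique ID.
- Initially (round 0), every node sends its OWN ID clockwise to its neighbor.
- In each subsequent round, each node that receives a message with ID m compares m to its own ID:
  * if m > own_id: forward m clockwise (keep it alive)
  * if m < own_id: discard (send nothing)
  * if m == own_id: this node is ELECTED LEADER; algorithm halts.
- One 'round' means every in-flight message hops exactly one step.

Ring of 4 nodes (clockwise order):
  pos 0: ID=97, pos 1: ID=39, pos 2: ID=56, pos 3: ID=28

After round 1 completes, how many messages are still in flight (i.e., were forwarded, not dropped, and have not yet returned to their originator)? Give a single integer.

Round 1: pos1(id39) recv 97: fwd; pos2(id56) recv 39: drop; pos3(id28) recv 56: fwd; pos0(id97) recv 28: drop
After round 1: 2 messages still in flight

Answer: 2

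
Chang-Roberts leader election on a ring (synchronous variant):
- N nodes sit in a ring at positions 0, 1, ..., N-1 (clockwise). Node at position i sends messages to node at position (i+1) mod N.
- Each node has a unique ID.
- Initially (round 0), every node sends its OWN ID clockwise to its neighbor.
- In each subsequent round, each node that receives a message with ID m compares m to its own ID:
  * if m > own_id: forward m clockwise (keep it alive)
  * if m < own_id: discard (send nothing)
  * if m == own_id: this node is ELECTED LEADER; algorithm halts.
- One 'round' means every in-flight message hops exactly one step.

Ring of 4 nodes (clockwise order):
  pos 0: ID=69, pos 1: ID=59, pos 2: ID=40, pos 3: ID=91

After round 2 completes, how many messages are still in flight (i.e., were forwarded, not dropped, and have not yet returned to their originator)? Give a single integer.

Round 1: pos1(id59) recv 69: fwd; pos2(id40) recv 59: fwd; pos3(id91) recv 40: drop; pos0(id69) recv 91: fwd
Round 2: pos2(id40) recv 69: fwd; pos3(id91) recv 59: drop; pos1(id59) recv 91: fwd
After round 2: 2 messages still in flight

Answer: 2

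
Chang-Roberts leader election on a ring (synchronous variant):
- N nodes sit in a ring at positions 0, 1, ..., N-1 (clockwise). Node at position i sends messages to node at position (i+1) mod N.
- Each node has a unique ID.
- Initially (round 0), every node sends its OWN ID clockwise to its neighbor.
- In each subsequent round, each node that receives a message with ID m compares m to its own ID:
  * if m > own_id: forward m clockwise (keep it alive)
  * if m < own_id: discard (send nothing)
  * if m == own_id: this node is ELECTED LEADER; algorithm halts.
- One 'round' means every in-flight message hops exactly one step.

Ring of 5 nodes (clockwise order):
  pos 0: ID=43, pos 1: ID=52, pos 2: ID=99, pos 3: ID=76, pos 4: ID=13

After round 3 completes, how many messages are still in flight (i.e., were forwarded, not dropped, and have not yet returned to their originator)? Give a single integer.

Answer: 2

Derivation:
Round 1: pos1(id52) recv 43: drop; pos2(id99) recv 52: drop; pos3(id76) recv 99: fwd; pos4(id13) recv 76: fwd; pos0(id43) recv 13: drop
Round 2: pos4(id13) recv 99: fwd; pos0(id43) recv 76: fwd
Round 3: pos0(id43) recv 99: fwd; pos1(id52) recv 76: fwd
After round 3: 2 messages still in flight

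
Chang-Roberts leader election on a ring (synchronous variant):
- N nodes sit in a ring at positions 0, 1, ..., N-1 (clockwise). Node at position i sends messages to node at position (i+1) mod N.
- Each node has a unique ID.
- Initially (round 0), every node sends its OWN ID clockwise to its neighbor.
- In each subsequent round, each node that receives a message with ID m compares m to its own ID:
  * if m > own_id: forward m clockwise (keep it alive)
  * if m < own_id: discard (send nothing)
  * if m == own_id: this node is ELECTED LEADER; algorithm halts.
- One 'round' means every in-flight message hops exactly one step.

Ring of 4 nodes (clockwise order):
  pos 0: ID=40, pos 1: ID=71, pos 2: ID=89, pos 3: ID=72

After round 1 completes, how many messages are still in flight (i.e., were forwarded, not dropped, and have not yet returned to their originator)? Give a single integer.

Round 1: pos1(id71) recv 40: drop; pos2(id89) recv 71: drop; pos3(id72) recv 89: fwd; pos0(id40) recv 72: fwd
After round 1: 2 messages still in flight

Answer: 2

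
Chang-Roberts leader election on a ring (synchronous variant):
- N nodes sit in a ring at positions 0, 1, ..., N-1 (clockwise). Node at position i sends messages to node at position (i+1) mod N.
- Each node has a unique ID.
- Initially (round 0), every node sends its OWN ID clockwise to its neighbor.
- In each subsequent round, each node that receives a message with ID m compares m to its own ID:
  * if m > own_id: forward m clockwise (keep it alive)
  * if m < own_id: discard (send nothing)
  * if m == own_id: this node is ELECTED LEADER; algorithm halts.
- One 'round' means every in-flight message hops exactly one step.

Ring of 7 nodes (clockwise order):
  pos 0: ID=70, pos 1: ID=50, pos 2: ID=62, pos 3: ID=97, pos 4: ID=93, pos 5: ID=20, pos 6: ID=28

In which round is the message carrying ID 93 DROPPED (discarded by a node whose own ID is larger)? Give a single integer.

Round 1: pos1(id50) recv 70: fwd; pos2(id62) recv 50: drop; pos3(id97) recv 62: drop; pos4(id93) recv 97: fwd; pos5(id20) recv 93: fwd; pos6(id28) recv 20: drop; pos0(id70) recv 28: drop
Round 2: pos2(id62) recv 70: fwd; pos5(id20) recv 97: fwd; pos6(id28) recv 93: fwd
Round 3: pos3(id97) recv 70: drop; pos6(id28) recv 97: fwd; pos0(id70) recv 93: fwd
Round 4: pos0(id70) recv 97: fwd; pos1(id50) recv 93: fwd
Round 5: pos1(id50) recv 97: fwd; pos2(id62) recv 93: fwd
Round 6: pos2(id62) recv 97: fwd; pos3(id97) recv 93: drop
Round 7: pos3(id97) recv 97: ELECTED
Message ID 93 originates at pos 4; dropped at pos 3 in round 6

Answer: 6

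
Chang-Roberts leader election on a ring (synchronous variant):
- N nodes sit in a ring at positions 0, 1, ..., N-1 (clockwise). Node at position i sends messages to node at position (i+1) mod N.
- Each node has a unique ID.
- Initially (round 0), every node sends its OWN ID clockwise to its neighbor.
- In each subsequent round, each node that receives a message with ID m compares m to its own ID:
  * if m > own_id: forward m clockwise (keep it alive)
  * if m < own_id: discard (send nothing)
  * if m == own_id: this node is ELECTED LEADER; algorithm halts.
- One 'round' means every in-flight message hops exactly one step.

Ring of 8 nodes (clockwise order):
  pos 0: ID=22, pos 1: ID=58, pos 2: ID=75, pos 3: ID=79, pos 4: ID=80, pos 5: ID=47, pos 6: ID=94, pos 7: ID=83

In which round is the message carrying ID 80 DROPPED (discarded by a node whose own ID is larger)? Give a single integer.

Round 1: pos1(id58) recv 22: drop; pos2(id75) recv 58: drop; pos3(id79) recv 75: drop; pos4(id80) recv 79: drop; pos5(id47) recv 80: fwd; pos6(id94) recv 47: drop; pos7(id83) recv 94: fwd; pos0(id22) recv 83: fwd
Round 2: pos6(id94) recv 80: drop; pos0(id22) recv 94: fwd; pos1(id58) recv 83: fwd
Round 3: pos1(id58) recv 94: fwd; pos2(id75) recv 83: fwd
Round 4: pos2(id75) recv 94: fwd; pos3(id79) recv 83: fwd
Round 5: pos3(id79) recv 94: fwd; pos4(id80) recv 83: fwd
Round 6: pos4(id80) recv 94: fwd; pos5(id47) recv 83: fwd
Round 7: pos5(id47) recv 94: fwd; pos6(id94) recv 83: drop
Round 8: pos6(id94) recv 94: ELECTED
Message ID 80 originates at pos 4; dropped at pos 6 in round 2

Answer: 2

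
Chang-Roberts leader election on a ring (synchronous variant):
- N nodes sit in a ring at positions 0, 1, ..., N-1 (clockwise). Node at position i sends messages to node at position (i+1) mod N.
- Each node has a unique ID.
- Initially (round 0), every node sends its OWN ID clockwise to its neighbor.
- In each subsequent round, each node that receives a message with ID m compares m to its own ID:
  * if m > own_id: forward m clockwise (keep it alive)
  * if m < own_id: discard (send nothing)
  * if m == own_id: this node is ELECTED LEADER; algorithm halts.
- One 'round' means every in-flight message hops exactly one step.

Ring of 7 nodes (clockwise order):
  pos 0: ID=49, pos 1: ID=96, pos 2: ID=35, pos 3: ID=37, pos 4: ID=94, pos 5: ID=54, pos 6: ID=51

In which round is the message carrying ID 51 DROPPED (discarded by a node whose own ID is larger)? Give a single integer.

Round 1: pos1(id96) recv 49: drop; pos2(id35) recv 96: fwd; pos3(id37) recv 35: drop; pos4(id94) recv 37: drop; pos5(id54) recv 94: fwd; pos6(id51) recv 54: fwd; pos0(id49) recv 51: fwd
Round 2: pos3(id37) recv 96: fwd; pos6(id51) recv 94: fwd; pos0(id49) recv 54: fwd; pos1(id96) recv 51: drop
Round 3: pos4(id94) recv 96: fwd; pos0(id49) recv 94: fwd; pos1(id96) recv 54: drop
Round 4: pos5(id54) recv 96: fwd; pos1(id96) recv 94: drop
Round 5: pos6(id51) recv 96: fwd
Round 6: pos0(id49) recv 96: fwd
Round 7: pos1(id96) recv 96: ELECTED
Message ID 51 originates at pos 6; dropped at pos 1 in round 2

Answer: 2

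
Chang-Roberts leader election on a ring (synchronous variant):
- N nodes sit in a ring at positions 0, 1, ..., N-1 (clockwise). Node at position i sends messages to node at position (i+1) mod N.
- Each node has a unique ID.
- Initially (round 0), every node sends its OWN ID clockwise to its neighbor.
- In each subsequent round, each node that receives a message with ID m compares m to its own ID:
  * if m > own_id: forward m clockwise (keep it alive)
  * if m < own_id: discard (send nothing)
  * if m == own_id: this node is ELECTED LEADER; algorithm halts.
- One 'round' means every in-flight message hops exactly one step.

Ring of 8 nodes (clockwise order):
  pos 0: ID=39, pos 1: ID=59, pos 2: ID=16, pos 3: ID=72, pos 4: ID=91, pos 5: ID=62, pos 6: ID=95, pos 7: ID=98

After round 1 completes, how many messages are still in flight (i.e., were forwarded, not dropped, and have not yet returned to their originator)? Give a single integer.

Answer: 3

Derivation:
Round 1: pos1(id59) recv 39: drop; pos2(id16) recv 59: fwd; pos3(id72) recv 16: drop; pos4(id91) recv 72: drop; pos5(id62) recv 91: fwd; pos6(id95) recv 62: drop; pos7(id98) recv 95: drop; pos0(id39) recv 98: fwd
After round 1: 3 messages still in flight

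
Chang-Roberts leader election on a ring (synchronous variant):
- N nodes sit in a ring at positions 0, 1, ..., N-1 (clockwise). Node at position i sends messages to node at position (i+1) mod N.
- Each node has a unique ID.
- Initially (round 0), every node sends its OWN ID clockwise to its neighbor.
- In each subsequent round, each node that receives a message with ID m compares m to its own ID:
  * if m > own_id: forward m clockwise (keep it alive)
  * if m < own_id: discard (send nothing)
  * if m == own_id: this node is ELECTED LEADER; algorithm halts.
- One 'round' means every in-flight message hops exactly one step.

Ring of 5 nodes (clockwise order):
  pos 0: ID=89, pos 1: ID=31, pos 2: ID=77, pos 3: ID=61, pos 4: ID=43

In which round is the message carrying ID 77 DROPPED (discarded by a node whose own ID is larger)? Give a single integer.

Round 1: pos1(id31) recv 89: fwd; pos2(id77) recv 31: drop; pos3(id61) recv 77: fwd; pos4(id43) recv 61: fwd; pos0(id89) recv 43: drop
Round 2: pos2(id77) recv 89: fwd; pos4(id43) recv 77: fwd; pos0(id89) recv 61: drop
Round 3: pos3(id61) recv 89: fwd; pos0(id89) recv 77: drop
Round 4: pos4(id43) recv 89: fwd
Round 5: pos0(id89) recv 89: ELECTED
Message ID 77 originates at pos 2; dropped at pos 0 in round 3

Answer: 3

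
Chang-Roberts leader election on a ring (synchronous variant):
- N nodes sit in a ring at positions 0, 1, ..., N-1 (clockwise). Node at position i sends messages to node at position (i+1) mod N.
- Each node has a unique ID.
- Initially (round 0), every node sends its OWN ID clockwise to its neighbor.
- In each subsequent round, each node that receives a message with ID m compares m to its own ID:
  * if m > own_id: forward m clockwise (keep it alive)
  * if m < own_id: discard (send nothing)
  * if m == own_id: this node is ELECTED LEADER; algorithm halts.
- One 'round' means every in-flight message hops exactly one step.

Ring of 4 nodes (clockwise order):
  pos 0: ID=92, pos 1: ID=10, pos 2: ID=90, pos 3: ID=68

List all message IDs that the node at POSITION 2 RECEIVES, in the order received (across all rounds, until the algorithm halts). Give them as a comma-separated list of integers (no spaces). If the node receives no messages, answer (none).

Round 1: pos1(id10) recv 92: fwd; pos2(id90) recv 10: drop; pos3(id68) recv 90: fwd; pos0(id92) recv 68: drop
Round 2: pos2(id90) recv 92: fwd; pos0(id92) recv 90: drop
Round 3: pos3(id68) recv 92: fwd
Round 4: pos0(id92) recv 92: ELECTED

Answer: 10,92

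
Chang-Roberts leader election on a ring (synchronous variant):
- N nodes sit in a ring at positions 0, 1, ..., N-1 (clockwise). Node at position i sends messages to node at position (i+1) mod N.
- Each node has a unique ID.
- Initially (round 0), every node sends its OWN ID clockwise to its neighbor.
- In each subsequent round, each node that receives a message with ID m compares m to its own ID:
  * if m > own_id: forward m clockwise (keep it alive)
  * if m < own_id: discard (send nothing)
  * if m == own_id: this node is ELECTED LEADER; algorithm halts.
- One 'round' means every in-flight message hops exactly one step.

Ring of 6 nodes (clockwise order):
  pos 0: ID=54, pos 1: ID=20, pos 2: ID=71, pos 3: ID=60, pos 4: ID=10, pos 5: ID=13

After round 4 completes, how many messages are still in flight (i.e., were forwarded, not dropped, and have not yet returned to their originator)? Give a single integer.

Answer: 2

Derivation:
Round 1: pos1(id20) recv 54: fwd; pos2(id71) recv 20: drop; pos3(id60) recv 71: fwd; pos4(id10) recv 60: fwd; pos5(id13) recv 10: drop; pos0(id54) recv 13: drop
Round 2: pos2(id71) recv 54: drop; pos4(id10) recv 71: fwd; pos5(id13) recv 60: fwd
Round 3: pos5(id13) recv 71: fwd; pos0(id54) recv 60: fwd
Round 4: pos0(id54) recv 71: fwd; pos1(id20) recv 60: fwd
After round 4: 2 messages still in flight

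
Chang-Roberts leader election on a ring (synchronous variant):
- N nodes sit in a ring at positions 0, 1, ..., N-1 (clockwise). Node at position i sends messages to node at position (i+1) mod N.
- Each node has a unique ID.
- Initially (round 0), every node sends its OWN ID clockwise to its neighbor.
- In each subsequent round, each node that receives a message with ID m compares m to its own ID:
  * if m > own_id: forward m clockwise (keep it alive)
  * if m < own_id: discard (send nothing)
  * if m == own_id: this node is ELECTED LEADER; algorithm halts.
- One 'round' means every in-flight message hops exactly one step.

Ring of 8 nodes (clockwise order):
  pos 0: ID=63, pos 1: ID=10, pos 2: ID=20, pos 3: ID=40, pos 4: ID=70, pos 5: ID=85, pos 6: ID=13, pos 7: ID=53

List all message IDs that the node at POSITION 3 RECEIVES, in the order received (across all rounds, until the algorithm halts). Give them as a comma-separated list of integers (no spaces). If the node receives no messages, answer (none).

Round 1: pos1(id10) recv 63: fwd; pos2(id20) recv 10: drop; pos3(id40) recv 20: drop; pos4(id70) recv 40: drop; pos5(id85) recv 70: drop; pos6(id13) recv 85: fwd; pos7(id53) recv 13: drop; pos0(id63) recv 53: drop
Round 2: pos2(id20) recv 63: fwd; pos7(id53) recv 85: fwd
Round 3: pos3(id40) recv 63: fwd; pos0(id63) recv 85: fwd
Round 4: pos4(id70) recv 63: drop; pos1(id10) recv 85: fwd
Round 5: pos2(id20) recv 85: fwd
Round 6: pos3(id40) recv 85: fwd
Round 7: pos4(id70) recv 85: fwd
Round 8: pos5(id85) recv 85: ELECTED

Answer: 20,63,85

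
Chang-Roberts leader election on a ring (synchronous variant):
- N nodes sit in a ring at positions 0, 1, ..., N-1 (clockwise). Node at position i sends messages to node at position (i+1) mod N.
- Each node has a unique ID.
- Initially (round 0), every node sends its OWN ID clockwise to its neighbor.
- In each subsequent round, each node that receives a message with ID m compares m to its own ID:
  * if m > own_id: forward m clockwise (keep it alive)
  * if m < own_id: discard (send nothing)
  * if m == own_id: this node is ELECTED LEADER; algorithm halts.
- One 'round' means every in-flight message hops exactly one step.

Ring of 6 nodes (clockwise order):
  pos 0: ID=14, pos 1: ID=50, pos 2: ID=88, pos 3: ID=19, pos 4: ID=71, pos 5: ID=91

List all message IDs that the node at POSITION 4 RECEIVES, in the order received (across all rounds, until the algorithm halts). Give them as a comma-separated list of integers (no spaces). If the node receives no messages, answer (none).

Round 1: pos1(id50) recv 14: drop; pos2(id88) recv 50: drop; pos3(id19) recv 88: fwd; pos4(id71) recv 19: drop; pos5(id91) recv 71: drop; pos0(id14) recv 91: fwd
Round 2: pos4(id71) recv 88: fwd; pos1(id50) recv 91: fwd
Round 3: pos5(id91) recv 88: drop; pos2(id88) recv 91: fwd
Round 4: pos3(id19) recv 91: fwd
Round 5: pos4(id71) recv 91: fwd
Round 6: pos5(id91) recv 91: ELECTED

Answer: 19,88,91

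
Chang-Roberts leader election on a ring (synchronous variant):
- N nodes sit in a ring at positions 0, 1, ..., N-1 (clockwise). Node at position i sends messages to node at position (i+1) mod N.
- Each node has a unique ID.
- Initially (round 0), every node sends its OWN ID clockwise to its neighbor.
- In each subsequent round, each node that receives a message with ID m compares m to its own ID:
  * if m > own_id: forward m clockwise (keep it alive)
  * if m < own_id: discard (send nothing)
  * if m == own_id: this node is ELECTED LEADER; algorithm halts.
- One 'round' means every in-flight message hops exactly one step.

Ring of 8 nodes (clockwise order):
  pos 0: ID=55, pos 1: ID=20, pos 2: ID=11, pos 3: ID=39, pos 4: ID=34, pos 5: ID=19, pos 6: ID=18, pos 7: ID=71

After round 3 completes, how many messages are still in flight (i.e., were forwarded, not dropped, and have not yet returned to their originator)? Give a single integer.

Round 1: pos1(id20) recv 55: fwd; pos2(id11) recv 20: fwd; pos3(id39) recv 11: drop; pos4(id34) recv 39: fwd; pos5(id19) recv 34: fwd; pos6(id18) recv 19: fwd; pos7(id71) recv 18: drop; pos0(id55) recv 71: fwd
Round 2: pos2(id11) recv 55: fwd; pos3(id39) recv 20: drop; pos5(id19) recv 39: fwd; pos6(id18) recv 34: fwd; pos7(id71) recv 19: drop; pos1(id20) recv 71: fwd
Round 3: pos3(id39) recv 55: fwd; pos6(id18) recv 39: fwd; pos7(id71) recv 34: drop; pos2(id11) recv 71: fwd
After round 3: 3 messages still in flight

Answer: 3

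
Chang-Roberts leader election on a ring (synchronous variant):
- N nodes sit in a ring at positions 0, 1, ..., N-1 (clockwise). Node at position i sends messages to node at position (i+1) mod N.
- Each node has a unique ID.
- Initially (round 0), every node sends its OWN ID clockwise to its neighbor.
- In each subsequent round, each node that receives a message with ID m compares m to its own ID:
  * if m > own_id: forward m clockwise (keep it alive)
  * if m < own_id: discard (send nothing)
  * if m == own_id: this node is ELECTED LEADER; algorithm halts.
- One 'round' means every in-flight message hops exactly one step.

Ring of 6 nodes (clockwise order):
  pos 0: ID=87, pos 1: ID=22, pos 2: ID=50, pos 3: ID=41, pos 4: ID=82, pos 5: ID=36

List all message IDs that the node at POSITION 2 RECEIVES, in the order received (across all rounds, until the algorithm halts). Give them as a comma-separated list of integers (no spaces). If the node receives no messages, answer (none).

Round 1: pos1(id22) recv 87: fwd; pos2(id50) recv 22: drop; pos3(id41) recv 50: fwd; pos4(id82) recv 41: drop; pos5(id36) recv 82: fwd; pos0(id87) recv 36: drop
Round 2: pos2(id50) recv 87: fwd; pos4(id82) recv 50: drop; pos0(id87) recv 82: drop
Round 3: pos3(id41) recv 87: fwd
Round 4: pos4(id82) recv 87: fwd
Round 5: pos5(id36) recv 87: fwd
Round 6: pos0(id87) recv 87: ELECTED

Answer: 22,87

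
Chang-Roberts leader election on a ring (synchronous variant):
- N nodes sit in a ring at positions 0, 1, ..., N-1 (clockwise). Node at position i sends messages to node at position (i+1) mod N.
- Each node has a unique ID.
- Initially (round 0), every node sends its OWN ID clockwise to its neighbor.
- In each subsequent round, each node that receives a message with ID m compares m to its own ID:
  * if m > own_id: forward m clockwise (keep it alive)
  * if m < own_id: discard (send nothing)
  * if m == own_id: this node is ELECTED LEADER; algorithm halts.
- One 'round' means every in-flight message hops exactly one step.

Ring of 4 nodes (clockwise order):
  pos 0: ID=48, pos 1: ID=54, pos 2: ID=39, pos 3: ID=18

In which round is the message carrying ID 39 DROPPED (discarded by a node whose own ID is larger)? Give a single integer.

Answer: 2

Derivation:
Round 1: pos1(id54) recv 48: drop; pos2(id39) recv 54: fwd; pos3(id18) recv 39: fwd; pos0(id48) recv 18: drop
Round 2: pos3(id18) recv 54: fwd; pos0(id48) recv 39: drop
Round 3: pos0(id48) recv 54: fwd
Round 4: pos1(id54) recv 54: ELECTED
Message ID 39 originates at pos 2; dropped at pos 0 in round 2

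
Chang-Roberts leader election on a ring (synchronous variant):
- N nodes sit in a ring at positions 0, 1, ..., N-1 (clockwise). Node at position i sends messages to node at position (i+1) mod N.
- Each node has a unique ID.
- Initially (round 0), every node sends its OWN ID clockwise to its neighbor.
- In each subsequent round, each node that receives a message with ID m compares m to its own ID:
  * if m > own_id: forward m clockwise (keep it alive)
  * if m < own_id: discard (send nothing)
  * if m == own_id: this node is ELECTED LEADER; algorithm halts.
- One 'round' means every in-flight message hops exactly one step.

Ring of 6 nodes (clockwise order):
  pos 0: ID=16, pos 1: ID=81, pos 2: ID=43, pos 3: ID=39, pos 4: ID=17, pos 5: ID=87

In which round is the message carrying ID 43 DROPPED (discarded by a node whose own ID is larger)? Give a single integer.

Answer: 3

Derivation:
Round 1: pos1(id81) recv 16: drop; pos2(id43) recv 81: fwd; pos3(id39) recv 43: fwd; pos4(id17) recv 39: fwd; pos5(id87) recv 17: drop; pos0(id16) recv 87: fwd
Round 2: pos3(id39) recv 81: fwd; pos4(id17) recv 43: fwd; pos5(id87) recv 39: drop; pos1(id81) recv 87: fwd
Round 3: pos4(id17) recv 81: fwd; pos5(id87) recv 43: drop; pos2(id43) recv 87: fwd
Round 4: pos5(id87) recv 81: drop; pos3(id39) recv 87: fwd
Round 5: pos4(id17) recv 87: fwd
Round 6: pos5(id87) recv 87: ELECTED
Message ID 43 originates at pos 2; dropped at pos 5 in round 3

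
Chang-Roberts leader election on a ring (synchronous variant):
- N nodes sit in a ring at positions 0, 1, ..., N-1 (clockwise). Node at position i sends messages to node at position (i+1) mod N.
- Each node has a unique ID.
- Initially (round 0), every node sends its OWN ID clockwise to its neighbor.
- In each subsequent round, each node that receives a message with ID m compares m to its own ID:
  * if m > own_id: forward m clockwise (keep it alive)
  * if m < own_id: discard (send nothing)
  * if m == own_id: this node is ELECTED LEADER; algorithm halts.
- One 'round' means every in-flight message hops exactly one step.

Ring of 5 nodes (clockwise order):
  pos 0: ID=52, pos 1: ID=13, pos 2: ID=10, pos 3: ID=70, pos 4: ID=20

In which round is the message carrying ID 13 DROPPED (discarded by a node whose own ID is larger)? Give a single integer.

Answer: 2

Derivation:
Round 1: pos1(id13) recv 52: fwd; pos2(id10) recv 13: fwd; pos3(id70) recv 10: drop; pos4(id20) recv 70: fwd; pos0(id52) recv 20: drop
Round 2: pos2(id10) recv 52: fwd; pos3(id70) recv 13: drop; pos0(id52) recv 70: fwd
Round 3: pos3(id70) recv 52: drop; pos1(id13) recv 70: fwd
Round 4: pos2(id10) recv 70: fwd
Round 5: pos3(id70) recv 70: ELECTED
Message ID 13 originates at pos 1; dropped at pos 3 in round 2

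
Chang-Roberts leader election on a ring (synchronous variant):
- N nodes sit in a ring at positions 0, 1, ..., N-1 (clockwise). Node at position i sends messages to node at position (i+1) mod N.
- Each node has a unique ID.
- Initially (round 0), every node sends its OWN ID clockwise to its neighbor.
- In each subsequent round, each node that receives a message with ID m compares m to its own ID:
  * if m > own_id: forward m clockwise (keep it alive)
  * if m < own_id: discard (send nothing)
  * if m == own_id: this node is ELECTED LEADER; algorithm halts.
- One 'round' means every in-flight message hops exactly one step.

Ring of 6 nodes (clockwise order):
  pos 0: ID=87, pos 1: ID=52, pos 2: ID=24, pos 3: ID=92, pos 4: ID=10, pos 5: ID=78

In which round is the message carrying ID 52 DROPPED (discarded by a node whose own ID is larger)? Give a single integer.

Answer: 2

Derivation:
Round 1: pos1(id52) recv 87: fwd; pos2(id24) recv 52: fwd; pos3(id92) recv 24: drop; pos4(id10) recv 92: fwd; pos5(id78) recv 10: drop; pos0(id87) recv 78: drop
Round 2: pos2(id24) recv 87: fwd; pos3(id92) recv 52: drop; pos5(id78) recv 92: fwd
Round 3: pos3(id92) recv 87: drop; pos0(id87) recv 92: fwd
Round 4: pos1(id52) recv 92: fwd
Round 5: pos2(id24) recv 92: fwd
Round 6: pos3(id92) recv 92: ELECTED
Message ID 52 originates at pos 1; dropped at pos 3 in round 2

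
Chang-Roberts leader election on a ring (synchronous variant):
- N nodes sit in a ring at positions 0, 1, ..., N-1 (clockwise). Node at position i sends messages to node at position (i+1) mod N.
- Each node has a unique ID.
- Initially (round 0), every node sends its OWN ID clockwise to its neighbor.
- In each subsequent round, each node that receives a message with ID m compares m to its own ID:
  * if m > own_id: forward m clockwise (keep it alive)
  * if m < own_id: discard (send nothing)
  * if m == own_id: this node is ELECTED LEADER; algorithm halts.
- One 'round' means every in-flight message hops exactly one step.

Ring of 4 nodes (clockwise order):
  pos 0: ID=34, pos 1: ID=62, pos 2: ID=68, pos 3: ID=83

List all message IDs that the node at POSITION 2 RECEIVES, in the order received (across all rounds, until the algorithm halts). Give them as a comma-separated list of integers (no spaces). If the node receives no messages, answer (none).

Answer: 62,83

Derivation:
Round 1: pos1(id62) recv 34: drop; pos2(id68) recv 62: drop; pos3(id83) recv 68: drop; pos0(id34) recv 83: fwd
Round 2: pos1(id62) recv 83: fwd
Round 3: pos2(id68) recv 83: fwd
Round 4: pos3(id83) recv 83: ELECTED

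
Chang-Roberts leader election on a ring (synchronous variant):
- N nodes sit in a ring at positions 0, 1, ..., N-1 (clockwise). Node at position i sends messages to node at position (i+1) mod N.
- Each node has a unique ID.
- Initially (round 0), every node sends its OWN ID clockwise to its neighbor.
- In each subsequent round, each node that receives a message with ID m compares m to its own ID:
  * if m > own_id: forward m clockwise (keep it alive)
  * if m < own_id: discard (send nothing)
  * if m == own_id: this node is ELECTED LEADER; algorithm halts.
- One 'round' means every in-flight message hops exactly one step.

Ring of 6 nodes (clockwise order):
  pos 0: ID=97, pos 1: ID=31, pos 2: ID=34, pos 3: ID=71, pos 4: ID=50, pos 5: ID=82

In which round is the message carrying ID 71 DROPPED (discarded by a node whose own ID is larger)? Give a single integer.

Round 1: pos1(id31) recv 97: fwd; pos2(id34) recv 31: drop; pos3(id71) recv 34: drop; pos4(id50) recv 71: fwd; pos5(id82) recv 50: drop; pos0(id97) recv 82: drop
Round 2: pos2(id34) recv 97: fwd; pos5(id82) recv 71: drop
Round 3: pos3(id71) recv 97: fwd
Round 4: pos4(id50) recv 97: fwd
Round 5: pos5(id82) recv 97: fwd
Round 6: pos0(id97) recv 97: ELECTED
Message ID 71 originates at pos 3; dropped at pos 5 in round 2

Answer: 2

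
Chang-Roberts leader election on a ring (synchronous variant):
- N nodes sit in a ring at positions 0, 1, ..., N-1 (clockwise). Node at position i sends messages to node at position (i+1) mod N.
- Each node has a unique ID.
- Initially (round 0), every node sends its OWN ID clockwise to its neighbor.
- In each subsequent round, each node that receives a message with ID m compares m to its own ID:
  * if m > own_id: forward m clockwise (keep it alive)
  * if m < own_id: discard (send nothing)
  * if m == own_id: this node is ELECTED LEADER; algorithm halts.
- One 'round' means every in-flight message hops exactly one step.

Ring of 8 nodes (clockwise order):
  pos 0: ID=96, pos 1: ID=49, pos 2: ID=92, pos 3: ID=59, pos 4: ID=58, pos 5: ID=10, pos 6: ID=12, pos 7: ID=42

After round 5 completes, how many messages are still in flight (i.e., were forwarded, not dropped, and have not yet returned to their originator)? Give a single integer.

Round 1: pos1(id49) recv 96: fwd; pos2(id92) recv 49: drop; pos3(id59) recv 92: fwd; pos4(id58) recv 59: fwd; pos5(id10) recv 58: fwd; pos6(id12) recv 10: drop; pos7(id42) recv 12: drop; pos0(id96) recv 42: drop
Round 2: pos2(id92) recv 96: fwd; pos4(id58) recv 92: fwd; pos5(id10) recv 59: fwd; pos6(id12) recv 58: fwd
Round 3: pos3(id59) recv 96: fwd; pos5(id10) recv 92: fwd; pos6(id12) recv 59: fwd; pos7(id42) recv 58: fwd
Round 4: pos4(id58) recv 96: fwd; pos6(id12) recv 92: fwd; pos7(id42) recv 59: fwd; pos0(id96) recv 58: drop
Round 5: pos5(id10) recv 96: fwd; pos7(id42) recv 92: fwd; pos0(id96) recv 59: drop
After round 5: 2 messages still in flight

Answer: 2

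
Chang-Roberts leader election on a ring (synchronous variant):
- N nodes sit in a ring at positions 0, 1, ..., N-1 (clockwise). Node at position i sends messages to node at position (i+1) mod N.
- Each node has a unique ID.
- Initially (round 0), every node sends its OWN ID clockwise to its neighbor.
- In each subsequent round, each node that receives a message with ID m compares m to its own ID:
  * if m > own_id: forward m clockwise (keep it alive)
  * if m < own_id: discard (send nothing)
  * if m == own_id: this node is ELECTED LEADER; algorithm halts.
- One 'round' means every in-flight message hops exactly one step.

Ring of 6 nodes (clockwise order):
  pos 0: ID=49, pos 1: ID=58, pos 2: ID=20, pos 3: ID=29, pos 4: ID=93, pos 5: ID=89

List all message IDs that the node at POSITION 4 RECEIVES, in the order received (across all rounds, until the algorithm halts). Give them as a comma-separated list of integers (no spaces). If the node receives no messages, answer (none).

Round 1: pos1(id58) recv 49: drop; pos2(id20) recv 58: fwd; pos3(id29) recv 20: drop; pos4(id93) recv 29: drop; pos5(id89) recv 93: fwd; pos0(id49) recv 89: fwd
Round 2: pos3(id29) recv 58: fwd; pos0(id49) recv 93: fwd; pos1(id58) recv 89: fwd
Round 3: pos4(id93) recv 58: drop; pos1(id58) recv 93: fwd; pos2(id20) recv 89: fwd
Round 4: pos2(id20) recv 93: fwd; pos3(id29) recv 89: fwd
Round 5: pos3(id29) recv 93: fwd; pos4(id93) recv 89: drop
Round 6: pos4(id93) recv 93: ELECTED

Answer: 29,58,89,93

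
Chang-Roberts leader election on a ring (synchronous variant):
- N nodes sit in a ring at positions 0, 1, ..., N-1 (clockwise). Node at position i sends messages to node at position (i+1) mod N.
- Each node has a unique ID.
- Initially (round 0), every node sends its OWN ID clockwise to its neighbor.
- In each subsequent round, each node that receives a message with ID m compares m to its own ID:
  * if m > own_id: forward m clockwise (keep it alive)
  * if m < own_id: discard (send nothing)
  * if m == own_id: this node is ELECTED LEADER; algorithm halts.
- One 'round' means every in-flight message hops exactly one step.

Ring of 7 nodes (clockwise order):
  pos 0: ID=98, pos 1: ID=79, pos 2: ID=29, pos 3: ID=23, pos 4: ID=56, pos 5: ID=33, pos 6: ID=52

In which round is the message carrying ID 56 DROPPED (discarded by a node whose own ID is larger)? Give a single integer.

Answer: 3

Derivation:
Round 1: pos1(id79) recv 98: fwd; pos2(id29) recv 79: fwd; pos3(id23) recv 29: fwd; pos4(id56) recv 23: drop; pos5(id33) recv 56: fwd; pos6(id52) recv 33: drop; pos0(id98) recv 52: drop
Round 2: pos2(id29) recv 98: fwd; pos3(id23) recv 79: fwd; pos4(id56) recv 29: drop; pos6(id52) recv 56: fwd
Round 3: pos3(id23) recv 98: fwd; pos4(id56) recv 79: fwd; pos0(id98) recv 56: drop
Round 4: pos4(id56) recv 98: fwd; pos5(id33) recv 79: fwd
Round 5: pos5(id33) recv 98: fwd; pos6(id52) recv 79: fwd
Round 6: pos6(id52) recv 98: fwd; pos0(id98) recv 79: drop
Round 7: pos0(id98) recv 98: ELECTED
Message ID 56 originates at pos 4; dropped at pos 0 in round 3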